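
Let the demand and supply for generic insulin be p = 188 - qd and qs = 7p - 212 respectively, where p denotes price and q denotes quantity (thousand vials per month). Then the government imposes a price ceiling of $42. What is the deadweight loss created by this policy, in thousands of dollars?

Rearranging demand gives qd = 188 - p. In a free market, 188 - p = 7p - 212 gives the equilibrium p* = 50, q* = 138.
Since 42 < 50, the ceiling is binding.
At p = 42: qd = 188 - 42 = 146 and qs = 7·42 - 212 = 82.
Quantity traded falls to 82. At q = 82 the demand price is 188 - 82 = 106 and the supply price is (212 + 82)/7 = 42.
Deadweight loss = ½ · (106 - 42) · (138 - 82) = ½ · 64 · 56 = 1792.

1792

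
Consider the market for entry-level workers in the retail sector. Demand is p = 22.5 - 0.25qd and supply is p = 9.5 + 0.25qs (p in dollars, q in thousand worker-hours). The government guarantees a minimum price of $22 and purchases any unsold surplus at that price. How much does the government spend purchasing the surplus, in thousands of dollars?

Rearranging demand gives qd = 90 - 4p; rearranging supply gives qs = 4p - 38. Setting quantity demanded equal to quantity supplied, 90 - 4p = 4p - 38, gives p* = 16 and q* = 26.
Because the floor (22) lies above the market-clearing price, it is binding.
At p = 22: qd = 90 - 4·22 = 2 and qs = 4·22 - 38 = 50.
Surplus = qs - qd = 48.
Government expenditure = surplus × support price = 48 × 22 = 1056.

1056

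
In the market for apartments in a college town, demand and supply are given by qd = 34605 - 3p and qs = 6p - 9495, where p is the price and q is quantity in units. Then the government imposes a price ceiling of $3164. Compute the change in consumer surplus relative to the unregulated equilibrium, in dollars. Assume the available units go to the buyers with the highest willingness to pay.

Setting quantity demanded equal to quantity supplied, 34605 - 3p = 6p - 9495, gives p* = 4900 and q* = 19905.
Since 3164 < 4900, the ceiling is binding.
At p = 3164: qd = 34605 - 3·3164 = 25113 and qs = 6·3164 - 9495 = 9489.
Consumer surplus without the control is ½ · (11535 - 4900) · 19905 = 66034837.5.
With the ceiling, 9489 units are sold at 3164 (assume they go to the highest-value buyers). The demand price at q = 9489 is 8372, so CS = ½ · [(11535 - 3164) + (8372 - 3164)] · 9489 = 64425565.5.
Change in consumer surplus = 64425565.5 - 66034837.5 = -1609272.

-1609272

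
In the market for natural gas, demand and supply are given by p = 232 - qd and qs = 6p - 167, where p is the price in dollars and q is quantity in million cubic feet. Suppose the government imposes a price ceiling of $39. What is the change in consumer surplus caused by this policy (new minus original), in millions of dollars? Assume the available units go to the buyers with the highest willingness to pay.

-4626

Rearranging demand gives qd = 232 - p. Equilibrium: 232 - p = 6p - 167, so 399 = 7p and p* = 57, q* = 175.
The ceiling of 39 is below the equilibrium price 57, so it binds.
At p = 39: qd = 232 - 39 = 193 and qs = 6·39 - 167 = 67.
Consumer surplus without the control is ½ · (232 - 57) · 175 = 15312.5.
With the ceiling, 67 units are sold at 39 (assume they go to the highest-value buyers). The demand price at q = 67 is 165, so CS = ½ · [(232 - 39) + (165 - 39)] · 67 = 10686.5.
Change in consumer surplus = 10686.5 - 15312.5 = -4626.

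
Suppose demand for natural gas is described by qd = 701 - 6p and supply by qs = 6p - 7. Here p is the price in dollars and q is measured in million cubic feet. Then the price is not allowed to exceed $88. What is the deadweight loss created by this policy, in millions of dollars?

Without the control the market clears where 701 - 6p = 6p - 7, i.e. p* = 59 and q* = 347.
Since 88 is above p* = 59, the ceiling does not bind and the free-market outcome prevails.
Since the control does not bind, no trades are prevented and deadweight loss is zero.

0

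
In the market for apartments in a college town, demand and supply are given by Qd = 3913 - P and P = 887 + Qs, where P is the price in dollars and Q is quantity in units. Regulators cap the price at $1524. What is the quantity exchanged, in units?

637

Rearranging supply gives Qs = P - 887. In a free market, 3913 - P = P - 887 gives the equilibrium P* = 2400, Q* = 1513.
The ceiling of 1524 is below the equilibrium price 2400, so it binds.
At P = 1524: Qd = 3913 - 1524 = 2389 and Qs = 1524 - 887 = 637.
The quantity actually transacted is the short side, supply: 637.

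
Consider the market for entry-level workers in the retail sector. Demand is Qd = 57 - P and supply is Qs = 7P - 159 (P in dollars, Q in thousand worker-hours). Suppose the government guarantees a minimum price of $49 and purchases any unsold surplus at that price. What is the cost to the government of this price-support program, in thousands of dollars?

8624

Without the control the market clears where 57 - P = 7P - 159, i.e. P* = 27 and Q* = 30.
Because the floor (49) lies above the market-clearing price, it is binding.
At P = 49: Qd = 57 - 49 = 8 and Qs = 7·49 - 159 = 184.
Surplus = Qs - Qd = 176.
Government expenditure = surplus × support price = 176 × 49 = 8624.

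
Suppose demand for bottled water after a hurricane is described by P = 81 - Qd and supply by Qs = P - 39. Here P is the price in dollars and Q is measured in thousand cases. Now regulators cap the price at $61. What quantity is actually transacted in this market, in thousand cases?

Rearranging demand gives Qd = 81 - P. Setting quantity demanded equal to quantity supplied, 81 - P = P - 39, gives P* = 60 and Q* = 21.
Since 61 is above P* = 60, the ceiling does not bind and the free-market outcome prevails.

21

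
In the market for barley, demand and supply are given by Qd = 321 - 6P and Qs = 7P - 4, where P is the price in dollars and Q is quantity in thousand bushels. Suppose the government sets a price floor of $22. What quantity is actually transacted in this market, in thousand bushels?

171

Without the control the market clears where 321 - 6P = 7P - 4, i.e. P* = 25 and Q* = 171.
The floor of 22 is below the equilibrium price 25, so it is not binding; the market clears at P* = 25, Q* = 171.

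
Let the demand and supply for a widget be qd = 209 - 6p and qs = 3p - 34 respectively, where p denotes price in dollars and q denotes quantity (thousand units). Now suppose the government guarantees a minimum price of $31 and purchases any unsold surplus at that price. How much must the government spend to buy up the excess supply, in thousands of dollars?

1116

Setting quantity demanded equal to quantity supplied, 209 - 6p = 3p - 34, gives p* = 27 and q* = 47.
The floor of 31 is above the equilibrium price 27, so it binds.
At p = 31: qd = 209 - 6·31 = 23 and qs = 3·31 - 34 = 59.
Surplus = qs - qd = 36.
Government expenditure = surplus × support price = 36 × 31 = 1116.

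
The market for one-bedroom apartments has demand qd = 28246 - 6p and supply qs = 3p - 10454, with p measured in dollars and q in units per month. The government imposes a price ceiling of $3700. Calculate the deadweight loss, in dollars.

810000

Without the control the market clears where 28246 - 6p = 3p - 10454, i.e. p* = 4300 and q* = 2446.
Because the ceiling (3700) lies below the market-clearing price, it is binding.
At p = 3700: qd = 28246 - 6·3700 = 6046 and qs = 3·3700 - 10454 = 646.
Quantity traded falls to 646. At q = 646 the demand price is (28246 - 646)/6 = 4600 and the supply price is (10454 + 646)/3 = 3700.
Deadweight loss = ½ · (4600 - 3700) · (2446 - 646) = ½ · 900 · 1800 = 810000.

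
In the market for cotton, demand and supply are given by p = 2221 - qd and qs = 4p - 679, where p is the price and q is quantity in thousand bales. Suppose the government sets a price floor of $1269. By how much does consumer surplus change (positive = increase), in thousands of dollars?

Rearranging demand gives qd = 2221 - p. Without the control the market clears where 2221 - p = 4p - 679, i.e. p* = 580 and q* = 1641.
Since 1269 > 580, the floor is binding.
At p = 1269: qd = 2221 - 1269 = 952 and qs = 4·1269 - 679 = 4397.
Consumer surplus without the control is ½ · (2221 - 580) · 1641 = 1346440.5.
With the floor, consumers buy 952 units at 1269, so CS = ½ · (2221 - 1269) · 952 = 453152.
Change in consumer surplus = 453152 - 1346440.5 = -893288.5.

-893288.5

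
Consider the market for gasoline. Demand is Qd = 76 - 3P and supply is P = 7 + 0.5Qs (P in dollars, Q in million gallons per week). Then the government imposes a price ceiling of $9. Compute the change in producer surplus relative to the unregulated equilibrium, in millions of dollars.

-117

Rearranging supply gives Qs = 2P - 14. In a free market, 76 - 3P = 2P - 14 gives the equilibrium P* = 18, Q* = 22.
Since 9 < 18, the ceiling is binding.
At P = 9: Qd = 76 - 3·9 = 49 and Qs = 2·9 - 14 = 4.
Producer surplus without the control is ½ · (18 - 7) · 22 = 121.
With the ceiling, producers sell 4 units at 9, so PS = ½ · (9 - 7) · 4 = 4.
Change in producer surplus = 4 - 121 = -117.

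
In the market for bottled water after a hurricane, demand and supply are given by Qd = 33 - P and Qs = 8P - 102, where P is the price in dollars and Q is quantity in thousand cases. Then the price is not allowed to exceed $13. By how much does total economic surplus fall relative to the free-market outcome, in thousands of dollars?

144

Equilibrium: 33 - P = 8P - 102, so 135 = 9P and P* = 15, Q* = 18.
The ceiling of 13 is below the equilibrium price 15, so it binds.
At P = 13: Qd = 33 - 13 = 20 and Qs = 8·13 - 102 = 2.
Quantity traded falls to 2. At Q = 2 the demand price is 33 - 2 = 31 and the supply price is (102 + 2)/8 = 13.
Deadweight loss = ½ · (31 - 13) · (18 - 2) = ½ · 18 · 16 = 144.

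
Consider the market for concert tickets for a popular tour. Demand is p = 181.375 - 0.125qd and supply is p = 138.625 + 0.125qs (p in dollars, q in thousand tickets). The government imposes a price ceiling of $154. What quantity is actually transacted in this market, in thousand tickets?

123

Rearranging demand gives qd = 1451 - 8p; rearranging supply gives qs = 8p - 1109. Without the control the market clears where 1451 - 8p = 8p - 1109, i.e. p* = 160 and q* = 171.
The ceiling of 154 is below the equilibrium price 160, so it binds.
At p = 154: qd = 1451 - 8·154 = 219 and qs = 8·154 - 1109 = 123.
The quantity actually transacted is the short side, supply: 123.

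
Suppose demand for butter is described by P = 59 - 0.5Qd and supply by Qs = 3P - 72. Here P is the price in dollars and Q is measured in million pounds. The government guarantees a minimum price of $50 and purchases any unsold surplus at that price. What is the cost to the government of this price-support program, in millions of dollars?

Rearranging demand gives Qd = 118 - 2P. Setting quantity demanded equal to quantity supplied, 118 - 2P = 3P - 72, gives P* = 38 and Q* = 42.
Since 50 > 38, the floor is binding.
At P = 50: Qd = 118 - 2·50 = 18 and Qs = 3·50 - 72 = 78.
Surplus = Qs - Qd = 60.
Government expenditure = surplus × support price = 60 × 50 = 3000.

3000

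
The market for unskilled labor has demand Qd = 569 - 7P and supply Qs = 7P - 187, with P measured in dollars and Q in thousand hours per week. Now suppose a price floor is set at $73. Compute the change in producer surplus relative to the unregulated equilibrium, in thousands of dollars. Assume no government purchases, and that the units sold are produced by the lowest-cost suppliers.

Equilibrium: 569 - 7P = 7P - 187, so 756 = 14P and P* = 54, Q* = 191.
Since 73 > 54, the floor is binding.
At P = 73: Qd = 569 - 7·73 = 58 and Qs = 7·73 - 187 = 324.
Producer surplus without the control is ½ · (54 - 187/7) · 191 = 36481/14.
With the floor, 58 units are sold at 73. The supply price at Q = 58 is 35, so PS = ½ · [(73 - 187/7) + (73 - 35)] · 58 = 17110/7.
Change in producer surplus = 17110/7 - 36481/14 = -161.5.

-161.5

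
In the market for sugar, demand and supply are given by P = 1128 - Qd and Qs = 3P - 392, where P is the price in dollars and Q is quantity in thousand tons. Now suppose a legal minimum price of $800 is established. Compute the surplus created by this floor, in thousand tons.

1680

Rearranging demand gives Qd = 1128 - P. Without the control the market clears where 1128 - P = 3P - 392, i.e. P* = 380 and Q* = 748.
Because the floor (800) lies above the market-clearing price, it is binding.
At P = 800: Qd = 1128 - 800 = 328 and Qs = 3·800 - 392 = 2008.
Surplus = Qs - Qd = 2008 - 328 = 1680.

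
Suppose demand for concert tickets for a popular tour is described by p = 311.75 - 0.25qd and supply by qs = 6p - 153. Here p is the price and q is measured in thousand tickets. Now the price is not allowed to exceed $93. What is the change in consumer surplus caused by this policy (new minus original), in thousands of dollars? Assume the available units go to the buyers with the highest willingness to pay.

Rearranging demand gives qd = 1247 - 4p. Setting quantity demanded equal to quantity supplied, 1247 - 4p = 6p - 153, gives p* = 140 and q* = 687.
Because the ceiling (93) lies below the market-clearing price, it is binding.
At p = 93: qd = 1247 - 4·93 = 875 and qs = 6·93 - 153 = 405.
Consumer surplus without the control is ½ · (311.75 - 140) · 687 = 58996.125.
With the ceiling, 405 units are sold at 93 (assume they go to the highest-value buyers). The demand price at q = 405 is 210.5, so CS = ½ · [(311.75 - 93) + (210.5 - 93)] · 405 = 68090.625.
Change in consumer surplus = 68090.625 - 58996.125 = 9094.5.

9094.5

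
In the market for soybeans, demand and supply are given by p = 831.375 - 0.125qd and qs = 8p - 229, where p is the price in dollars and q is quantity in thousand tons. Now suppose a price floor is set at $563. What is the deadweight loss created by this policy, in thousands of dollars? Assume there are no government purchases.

141512

Rearranging demand gives qd = 6651 - 8p. Equilibrium: 6651 - 8p = 8p - 229, so 6880 = 16p and p* = 430, q* = 3211.
The floor of 563 is above the equilibrium price 430, so it binds.
At p = 563: qd = 6651 - 8·563 = 2147 and qs = 8·563 - 229 = 4275.
Quantity traded falls to 2147. At q = 2147 the demand price is (6651 - 2147)/8 = 563 and the supply price is (229 + 2147)/8 = 297.
Deadweight loss = ½ · (563 - 297) · (3211 - 2147) = ½ · 266 · 1064 = 141512.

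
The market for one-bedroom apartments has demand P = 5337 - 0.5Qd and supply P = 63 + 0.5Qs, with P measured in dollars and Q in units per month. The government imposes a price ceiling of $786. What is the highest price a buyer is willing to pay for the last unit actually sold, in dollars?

4614

Rearranging demand gives Qd = 10674 - 2P; rearranging supply gives Qs = 2P - 126. Setting quantity demanded equal to quantity supplied, 10674 - 2P = 2P - 126, gives P* = 2700 and Q* = 5274.
Because the ceiling (786) lies below the market-clearing price, it is binding.
At P = 786: Qd = 10674 - 2·786 = 9102 and Qs = 2·786 - 126 = 1446.
Only 1446 units reach the market. On the demand curve, the marginal buyer's willingness to pay at Q = 1446 is (10674 - 1446)/2 = 4614.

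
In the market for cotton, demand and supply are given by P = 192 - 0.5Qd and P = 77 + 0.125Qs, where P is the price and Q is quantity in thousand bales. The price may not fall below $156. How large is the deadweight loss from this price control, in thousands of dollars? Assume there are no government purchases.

3920

Rearranging demand gives Qd = 384 - 2P; rearranging supply gives Qs = 8P - 616. Without the control the market clears where 384 - 2P = 8P - 616, i.e. P* = 100 and Q* = 184.
Because the floor (156) lies above the market-clearing price, it is binding.
At P = 156: Qd = 384 - 2·156 = 72 and Qs = 8·156 - 616 = 632.
Quantity traded falls to 72. At Q = 72 the demand price is (384 - 72)/2 = 156 and the supply price is (616 + 72)/8 = 86.
Deadweight loss = ½ · (156 - 86) · (184 - 72) = ½ · 70 · 112 = 3920.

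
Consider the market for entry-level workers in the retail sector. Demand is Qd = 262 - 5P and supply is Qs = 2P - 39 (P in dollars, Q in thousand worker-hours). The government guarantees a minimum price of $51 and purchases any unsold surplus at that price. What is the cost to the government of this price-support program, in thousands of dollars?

2856

Without the control the market clears where 262 - 5P = 2P - 39, i.e. P* = 43 and Q* = 47.
The floor of 51 is above the equilibrium price 43, so it binds.
At P = 51: Qd = 262 - 5·51 = 7 and Qs = 2·51 - 39 = 63.
Surplus = Qs - Qd = 56.
Government expenditure = surplus × support price = 56 × 51 = 2856.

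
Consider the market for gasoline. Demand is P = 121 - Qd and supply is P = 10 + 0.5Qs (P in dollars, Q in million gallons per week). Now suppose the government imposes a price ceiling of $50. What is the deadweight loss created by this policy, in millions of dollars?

Rearranging demand gives Qd = 121 - P; rearranging supply gives Qs = 2P - 20. Setting quantity demanded equal to quantity supplied, 121 - P = 2P - 20, gives P* = 47 and Q* = 74.
The ceiling of 50 is above the equilibrium price 47, so it is not binding; the market clears at P* = 47, Q* = 74.
Since the control does not bind, no trades are prevented and deadweight loss is zero.

0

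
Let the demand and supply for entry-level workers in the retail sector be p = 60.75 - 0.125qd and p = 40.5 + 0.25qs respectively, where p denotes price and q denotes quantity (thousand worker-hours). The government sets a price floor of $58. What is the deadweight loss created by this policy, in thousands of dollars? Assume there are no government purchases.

192

Rearranging demand gives qd = 486 - 8p; rearranging supply gives qs = 4p - 162. Setting quantity demanded equal to quantity supplied, 486 - 8p = 4p - 162, gives p* = 54 and q* = 54.
Since 58 > 54, the floor is binding.
At p = 58: qd = 486 - 8·58 = 22 and qs = 4·58 - 162 = 70.
Quantity traded falls to 22. At q = 22 the demand price is (486 - 22)/8 = 58 and the supply price is (162 + 22)/4 = 46.
Deadweight loss = ½ · (58 - 46) · (54 - 22) = ½ · 12 · 32 = 192.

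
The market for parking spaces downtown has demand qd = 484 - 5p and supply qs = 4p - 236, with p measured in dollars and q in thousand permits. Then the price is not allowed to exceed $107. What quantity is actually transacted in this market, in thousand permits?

84

Equilibrium: 484 - 5p = 4p - 236, so 720 = 9p and p* = 80, q* = 84.
Since 107 is above p* = 80, the ceiling does not bind and the free-market outcome prevails.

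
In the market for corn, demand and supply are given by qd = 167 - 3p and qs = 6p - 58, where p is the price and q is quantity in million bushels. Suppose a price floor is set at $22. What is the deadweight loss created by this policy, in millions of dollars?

Equilibrium: 167 - 3p = 6p - 58, so 225 = 9p and p* = 25, q* = 92.
The floor of 22 is below the equilibrium price 25, so it is not binding; the market clears at p* = 25, q* = 92.
Since the control does not bind, no trades are prevented and deadweight loss is zero.

0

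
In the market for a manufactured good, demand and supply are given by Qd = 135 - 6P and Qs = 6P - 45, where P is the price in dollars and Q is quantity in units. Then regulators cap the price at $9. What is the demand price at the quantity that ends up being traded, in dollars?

In a free market, 135 - 6P = 6P - 45 gives the equilibrium P* = 15, Q* = 45.
Since 9 < 15, the ceiling is binding.
At P = 9: Qd = 135 - 6·9 = 81 and Qs = 6·9 - 45 = 9.
Only 9 units reach the market. On the demand curve, the marginal buyer's willingness to pay at Q = 9 is (135 - 9)/6 = 21.

21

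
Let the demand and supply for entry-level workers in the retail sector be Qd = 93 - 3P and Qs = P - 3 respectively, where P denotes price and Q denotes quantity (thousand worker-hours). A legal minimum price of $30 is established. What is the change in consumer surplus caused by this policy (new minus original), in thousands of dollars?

Without the control the market clears where 93 - 3P = P - 3, i.e. P* = 24 and Q* = 21.
The floor of 30 is above the equilibrium price 24, so it binds.
At P = 30: Qd = 93 - 3·30 = 3 and Qs = 30 - 3 = 27.
Consumer surplus without the control is ½ · (31 - 24) · 21 = 73.5.
With the floor, consumers buy 3 units at 30, so CS = ½ · (31 - 30) · 3 = 1.5.
Change in consumer surplus = 1.5 - 73.5 = -72.

-72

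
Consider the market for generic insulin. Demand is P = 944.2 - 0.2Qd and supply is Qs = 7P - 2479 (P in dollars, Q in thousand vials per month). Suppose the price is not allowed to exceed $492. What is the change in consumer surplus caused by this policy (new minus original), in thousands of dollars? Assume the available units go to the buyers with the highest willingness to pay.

Rearranging demand gives Qd = 4721 - 5P. Equilibrium: 4721 - 5P = 7P - 2479, so 7200 = 12P and P* = 600, Q* = 1721.
Because the ceiling (492) lies below the market-clearing price, it is binding.
At P = 492: Qd = 4721 - 5·492 = 2261 and Qs = 7·492 - 2479 = 965.
Consumer surplus without the control is ½ · (944.2 - 600) · 1721 = 296184.1.
With the ceiling, 965 units are sold at 492 (assume they go to the highest-value buyers). The demand price at Q = 965 is 751.2, so CS = ½ · [(944.2 - 492) + (751.2 - 492)] · 965 = 343250.5.
Change in consumer surplus = 343250.5 - 296184.1 = 47066.4.

47066.4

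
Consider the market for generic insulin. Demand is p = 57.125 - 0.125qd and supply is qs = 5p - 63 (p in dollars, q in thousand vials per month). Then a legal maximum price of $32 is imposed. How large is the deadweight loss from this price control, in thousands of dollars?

260

Rearranging demand gives qd = 457 - 8p. In a free market, 457 - 8p = 5p - 63 gives the equilibrium p* = 40, q* = 137.
Since 32 < 40, the ceiling is binding.
At p = 32: qd = 457 - 8·32 = 201 and qs = 5·32 - 63 = 97.
Quantity traded falls to 97. At q = 97 the demand price is (457 - 97)/8 = 45 and the supply price is (63 + 97)/5 = 32.
Deadweight loss = ½ · (45 - 32) · (137 - 97) = ½ · 13 · 40 = 260.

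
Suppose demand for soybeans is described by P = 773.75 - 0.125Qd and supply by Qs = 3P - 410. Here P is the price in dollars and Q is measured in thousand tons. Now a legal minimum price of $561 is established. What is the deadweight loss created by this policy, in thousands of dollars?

0

Rearranging demand gives Qd = 6190 - 8P. Without the control the market clears where 6190 - 8P = 3P - 410, i.e. P* = 600 and Q* = 1390.
Since 561 is below P* = 600, the floor does not bind and the free-market outcome prevails.
Since the control does not bind, no trades are prevented and deadweight loss is zero.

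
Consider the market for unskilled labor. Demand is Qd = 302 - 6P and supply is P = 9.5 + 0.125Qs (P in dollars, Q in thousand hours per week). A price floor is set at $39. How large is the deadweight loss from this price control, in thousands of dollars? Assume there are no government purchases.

Rearranging supply gives Qs = 8P - 76. Equilibrium: 302 - 6P = 8P - 76, so 378 = 14P and P* = 27, Q* = 140.
The floor of 39 is above the equilibrium price 27, so it binds.
At P = 39: Qd = 302 - 6·39 = 68 and Qs = 8·39 - 76 = 236.
Quantity traded falls to 68. At Q = 68 the demand price is (302 - 68)/6 = 39 and the supply price is (76 + 68)/8 = 18.
Deadweight loss = ½ · (39 - 18) · (140 - 68) = ½ · 21 · 72 = 756.

756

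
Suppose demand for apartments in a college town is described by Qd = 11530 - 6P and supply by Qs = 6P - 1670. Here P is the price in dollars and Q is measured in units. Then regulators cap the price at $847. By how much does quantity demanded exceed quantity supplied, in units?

3036

Equilibrium: 11530 - 6P = 6P - 1670, so 13200 = 12P and P* = 1100, Q* = 4930.
The ceiling of 847 is below the equilibrium price 1100, so it binds.
At P = 847: Qd = 11530 - 6·847 = 6448 and Qs = 6·847 - 1670 = 3412.
Shortage = Qd - Qs = 6448 - 3412 = 3036.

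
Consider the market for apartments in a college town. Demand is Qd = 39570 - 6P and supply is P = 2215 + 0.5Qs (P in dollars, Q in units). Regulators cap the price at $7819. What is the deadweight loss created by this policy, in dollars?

Rearranging supply gives Qs = 2P - 4430. Equilibrium: 39570 - 6P = 2P - 4430, so 44000 = 8P and P* = 5500, Q* = 6570.
The ceiling of 7819 is above the equilibrium price 5500, so it is not binding; the market clears at P* = 5500, Q* = 6570.
Since the control does not bind, no trades are prevented and deadweight loss is zero.

0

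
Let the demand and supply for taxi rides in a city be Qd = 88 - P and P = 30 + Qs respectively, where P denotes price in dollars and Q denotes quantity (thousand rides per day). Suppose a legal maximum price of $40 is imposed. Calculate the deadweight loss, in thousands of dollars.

361

Rearranging supply gives Qs = P - 30. Equilibrium: 88 - P = P - 30, so 118 = 2P and P* = 59, Q* = 29.
Because the ceiling (40) lies below the market-clearing price, it is binding.
At P = 40: Qd = 88 - 40 = 48 and Qs = 40 - 30 = 10.
Quantity traded falls to 10. At Q = 10 the demand price is 88 - 10 = 78 and the supply price is 30 + 10 = 40.
Deadweight loss = ½ · (78 - 40) · (29 - 10) = ½ · 38 · 19 = 361.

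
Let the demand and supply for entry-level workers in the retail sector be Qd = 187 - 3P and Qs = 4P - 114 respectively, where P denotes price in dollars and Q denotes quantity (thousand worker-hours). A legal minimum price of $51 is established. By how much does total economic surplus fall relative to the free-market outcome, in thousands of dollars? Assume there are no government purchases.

168

Equilibrium: 187 - 3P = 4P - 114, so 301 = 7P and P* = 43, Q* = 58.
Since 51 > 43, the floor is binding.
At P = 51: Qd = 187 - 3·51 = 34 and Qs = 4·51 - 114 = 90.
Quantity traded falls to 34. At Q = 34 the demand price is (187 - 34)/3 = 51 and the supply price is (114 + 34)/4 = 37.
Deadweight loss = ½ · (51 - 37) · (58 - 34) = ½ · 14 · 24 = 168.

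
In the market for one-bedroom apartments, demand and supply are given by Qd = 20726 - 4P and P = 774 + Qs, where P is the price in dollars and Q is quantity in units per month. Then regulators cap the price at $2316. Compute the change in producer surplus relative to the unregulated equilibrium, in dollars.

Rearranging supply gives Qs = P - 774. Equilibrium: 20726 - 4P = P - 774, so 21500 = 5P and P* = 4300, Q* = 3526.
Because the ceiling (2316) lies below the market-clearing price, it is binding.
At P = 2316: Qd = 20726 - 4·2316 = 11462 and Qs = 2316 - 774 = 1542.
Producer surplus without the control is ½ · (4300 - 774) · 3526 = 6216338.
With the ceiling, producers sell 1542 units at 2316, so PS = ½ · (2316 - 774) · 1542 = 1188882.
Change in producer surplus = 1188882 - 6216338 = -5027456.

-5027456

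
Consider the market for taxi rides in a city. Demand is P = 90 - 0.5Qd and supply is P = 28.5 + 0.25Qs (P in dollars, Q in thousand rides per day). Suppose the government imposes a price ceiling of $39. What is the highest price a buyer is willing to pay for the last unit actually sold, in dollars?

69

Rearranging demand gives Qd = 180 - 2P; rearranging supply gives Qs = 4P - 114. Setting quantity demanded equal to quantity supplied, 180 - 2P = 4P - 114, gives P* = 49 and Q* = 82.
Because the ceiling (39) lies below the market-clearing price, it is binding.
At P = 39: Qd = 180 - 2·39 = 102 and Qs = 4·39 - 114 = 42.
Only 42 units reach the market. On the demand curve, the marginal buyer's willingness to pay at Q = 42 is (180 - 42)/2 = 69.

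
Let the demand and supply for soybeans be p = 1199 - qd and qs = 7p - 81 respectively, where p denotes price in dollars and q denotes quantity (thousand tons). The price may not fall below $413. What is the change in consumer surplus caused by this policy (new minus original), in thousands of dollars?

-230862.5

Rearranging demand gives qd = 1199 - p. Setting quantity demanded equal to quantity supplied, 1199 - p = 7p - 81, gives p* = 160 and q* = 1039.
Since 413 > 160, the floor is binding.
At p = 413: qd = 1199 - 413 = 786 and qs = 7·413 - 81 = 2810.
Consumer surplus without the control is ½ · (1199 - 160) · 1039 = 539760.5.
With the floor, consumers buy 786 units at 413, so CS = ½ · (1199 - 413) · 786 = 308898.
Change in consumer surplus = 308898 - 539760.5 = -230862.5.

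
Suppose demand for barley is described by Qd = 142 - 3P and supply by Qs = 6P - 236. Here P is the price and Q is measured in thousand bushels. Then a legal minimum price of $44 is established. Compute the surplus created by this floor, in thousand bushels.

18

Equilibrium: 142 - 3P = 6P - 236, so 378 = 9P and P* = 42, Q* = 16.
Because the floor (44) lies above the market-clearing price, it is binding.
At P = 44: Qd = 142 - 3·44 = 10 and Qs = 6·44 - 236 = 28.
Surplus = Qs - Qd = 28 - 10 = 18.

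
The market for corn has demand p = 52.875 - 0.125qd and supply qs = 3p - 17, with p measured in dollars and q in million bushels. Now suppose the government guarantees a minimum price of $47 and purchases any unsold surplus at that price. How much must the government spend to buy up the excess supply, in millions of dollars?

Rearranging demand gives qd = 423 - 8p. In a free market, 423 - 8p = 3p - 17 gives the equilibrium p* = 40, q* = 103.
Because the floor (47) lies above the market-clearing price, it is binding.
At p = 47: qd = 423 - 8·47 = 47 and qs = 3·47 - 17 = 124.
Surplus = qs - qd = 77.
Government expenditure = surplus × support price = 77 × 47 = 3619.

3619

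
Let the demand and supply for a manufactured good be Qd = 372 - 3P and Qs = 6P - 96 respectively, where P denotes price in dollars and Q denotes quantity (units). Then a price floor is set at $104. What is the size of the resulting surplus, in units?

Without the control the market clears where 372 - 3P = 6P - 96, i.e. P* = 52 and Q* = 216.
Since 104 > 52, the floor is binding.
At P = 104: Qd = 372 - 3·104 = 60 and Qs = 6·104 - 96 = 528.
Surplus = Qs - Qd = 528 - 60 = 468.

468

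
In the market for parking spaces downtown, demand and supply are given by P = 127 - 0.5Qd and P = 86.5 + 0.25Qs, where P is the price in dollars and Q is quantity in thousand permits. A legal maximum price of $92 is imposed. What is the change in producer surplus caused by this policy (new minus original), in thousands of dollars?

Rearranging demand gives Qd = 254 - 2P; rearranging supply gives Qs = 4P - 346. Equilibrium: 254 - 2P = 4P - 346, so 600 = 6P and P* = 100, Q* = 54.
The ceiling of 92 is below the equilibrium price 100, so it binds.
At P = 92: Qd = 254 - 2·92 = 70 and Qs = 4·92 - 346 = 22.
Producer surplus without the control is ½ · (100 - 86.5) · 54 = 364.5.
With the ceiling, producers sell 22 units at 92, so PS = ½ · (92 - 86.5) · 22 = 60.5.
Change in producer surplus = 60.5 - 364.5 = -304.

-304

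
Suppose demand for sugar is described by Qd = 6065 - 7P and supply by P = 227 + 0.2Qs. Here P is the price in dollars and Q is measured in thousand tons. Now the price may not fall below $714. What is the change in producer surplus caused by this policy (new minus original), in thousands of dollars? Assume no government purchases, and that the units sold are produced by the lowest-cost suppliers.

Rearranging supply gives Qs = 5P - 1135. Equilibrium: 6065 - 7P = 5P - 1135, so 7200 = 12P and P* = 600, Q* = 1865.
The floor of 714 is above the equilibrium price 600, so it binds.
At P = 714: Qd = 6065 - 7·714 = 1067 and Qs = 5·714 - 1135 = 2435.
Producer surplus without the control is ½ · (600 - 227) · 1865 = 347822.5.
With the floor, 1067 units are sold at 714. The supply price at Q = 1067 is 440.4, so PS = ½ · [(714 - 227) + (714 - 440.4)] · 1067 = 405780.1.
Change in producer surplus = 405780.1 - 347822.5 = 57957.6.

57957.6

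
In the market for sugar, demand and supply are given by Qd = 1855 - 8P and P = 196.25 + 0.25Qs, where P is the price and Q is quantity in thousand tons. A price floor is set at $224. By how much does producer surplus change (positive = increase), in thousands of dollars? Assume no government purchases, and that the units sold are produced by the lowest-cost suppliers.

124

Rearranging supply gives Qs = 4P - 785. Setting quantity demanded equal to quantity supplied, 1855 - 8P = 4P - 785, gives P* = 220 and Q* = 95.
Because the floor (224) lies above the market-clearing price, it is binding.
At P = 224: Qd = 1855 - 8·224 = 63 and Qs = 4·224 - 785 = 111.
Producer surplus without the control is ½ · (220 - 196.25) · 95 = 1128.125.
With the floor, 63 units are sold at 224. The supply price at Q = 63 is 212, so PS = ½ · [(224 - 196.25) + (224 - 212)] · 63 = 1252.125.
Change in producer surplus = 1252.125 - 1128.125 = 124.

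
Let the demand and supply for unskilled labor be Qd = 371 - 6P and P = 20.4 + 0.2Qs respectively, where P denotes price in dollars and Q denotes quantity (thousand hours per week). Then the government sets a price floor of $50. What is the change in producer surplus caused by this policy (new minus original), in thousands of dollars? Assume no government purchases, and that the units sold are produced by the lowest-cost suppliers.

Rearranging supply gives Qs = 5P - 102. Without the control the market clears where 371 - 6P = 5P - 102, i.e. P* = 43 and Q* = 113.
Since 50 > 43, the floor is binding.
At P = 50: Qd = 371 - 6·50 = 71 and Qs = 5·50 - 102 = 148.
Producer surplus without the control is ½ · (43 - 20.4) · 113 = 1276.9.
With the floor, 71 units are sold at 50. The supply price at Q = 71 is 34.6, so PS = ½ · [(50 - 20.4) + (50 - 34.6)] · 71 = 1597.5.
Change in producer surplus = 1597.5 - 1276.9 = 320.6.

320.6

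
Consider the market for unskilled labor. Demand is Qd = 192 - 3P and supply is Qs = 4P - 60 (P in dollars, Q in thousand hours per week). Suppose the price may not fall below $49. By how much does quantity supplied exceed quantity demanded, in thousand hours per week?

In a free market, 192 - 3P = 4P - 60 gives the equilibrium P* = 36, Q* = 84.
The floor of 49 is above the equilibrium price 36, so it binds.
At P = 49: Qd = 192 - 3·49 = 45 and Qs = 4·49 - 60 = 136.
Surplus = Qs - Qd = 136 - 45 = 91.

91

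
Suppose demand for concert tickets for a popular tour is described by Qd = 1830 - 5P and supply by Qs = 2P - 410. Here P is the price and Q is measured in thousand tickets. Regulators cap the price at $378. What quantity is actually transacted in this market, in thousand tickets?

In a free market, 1830 - 5P = 2P - 410 gives the equilibrium P* = 320, Q* = 230.
The ceiling of 378 is above the equilibrium price 320, so it is not binding; the market clears at P* = 320, Q* = 230.

230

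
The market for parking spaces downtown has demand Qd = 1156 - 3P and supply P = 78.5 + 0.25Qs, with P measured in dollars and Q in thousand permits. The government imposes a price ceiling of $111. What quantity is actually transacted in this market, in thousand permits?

Rearranging supply gives Qs = 4P - 314. In a free market, 1156 - 3P = 4P - 314 gives the equilibrium P* = 210, Q* = 526.
Since 111 < 210, the ceiling is binding.
At P = 111: Qd = 1156 - 3·111 = 823 and Qs = 4·111 - 314 = 130.
The quantity actually transacted is the short side, supply: 130.

130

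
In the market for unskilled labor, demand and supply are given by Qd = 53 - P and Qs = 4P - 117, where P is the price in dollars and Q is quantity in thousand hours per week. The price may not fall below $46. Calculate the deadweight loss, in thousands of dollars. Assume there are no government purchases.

90

Equilibrium: 53 - P = 4P - 117, so 170 = 5P and P* = 34, Q* = 19.
The floor of 46 is above the equilibrium price 34, so it binds.
At P = 46: Qd = 53 - 46 = 7 and Qs = 4·46 - 117 = 67.
Quantity traded falls to 7. At Q = 7 the demand price is 53 - 7 = 46 and the supply price is (117 + 7)/4 = 31.
Deadweight loss = ½ · (46 - 31) · (19 - 7) = ½ · 15 · 12 = 90.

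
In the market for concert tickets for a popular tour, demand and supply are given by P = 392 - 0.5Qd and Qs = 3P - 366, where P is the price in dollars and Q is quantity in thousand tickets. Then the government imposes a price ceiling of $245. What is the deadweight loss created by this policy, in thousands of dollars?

0

Rearranging demand gives Qd = 784 - 2P. Without the control the market clears where 784 - 2P = 3P - 366, i.e. P* = 230 and Q* = 324.
The ceiling of 245 is above the equilibrium price 230, so it is not binding; the market clears at P* = 230, Q* = 324.
Since the control does not bind, no trades are prevented and deadweight loss is zero.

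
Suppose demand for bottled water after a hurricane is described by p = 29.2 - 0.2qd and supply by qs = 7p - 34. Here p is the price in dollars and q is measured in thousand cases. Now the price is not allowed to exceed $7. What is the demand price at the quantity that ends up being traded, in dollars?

26.2

Rearranging demand gives qd = 146 - 5p. Setting quantity demanded equal to quantity supplied, 146 - 5p = 7p - 34, gives p* = 15 and q* = 71.
Since 7 < 15, the ceiling is binding.
At p = 7: qd = 146 - 5·7 = 111 and qs = 7·7 - 34 = 15.
Only 15 units reach the market. On the demand curve, the marginal buyer's willingness to pay at q = 15 is (146 - 15)/5 = 26.2.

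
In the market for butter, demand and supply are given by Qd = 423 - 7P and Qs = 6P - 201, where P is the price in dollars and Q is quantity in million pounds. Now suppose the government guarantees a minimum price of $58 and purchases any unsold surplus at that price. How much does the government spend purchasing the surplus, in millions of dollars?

7540

Equilibrium: 423 - 7P = 6P - 201, so 624 = 13P and P* = 48, Q* = 87.
Because the floor (58) lies above the market-clearing price, it is binding.
At P = 58: Qd = 423 - 7·58 = 17 and Qs = 6·58 - 201 = 147.
Surplus = Qs - Qd = 130.
Government expenditure = surplus × support price = 130 × 58 = 7540.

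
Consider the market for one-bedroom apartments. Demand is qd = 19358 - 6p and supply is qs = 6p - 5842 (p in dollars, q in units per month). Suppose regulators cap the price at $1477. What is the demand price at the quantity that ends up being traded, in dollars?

Equilibrium: 19358 - 6p = 6p - 5842, so 25200 = 12p and p* = 2100, q* = 6758.
Because the ceiling (1477) lies below the market-clearing price, it is binding.
At p = 1477: qd = 19358 - 6·1477 = 10496 and qs = 6·1477 - 5842 = 3020.
Only 3020 units reach the market. On the demand curve, the marginal buyer's willingness to pay at q = 3020 is (19358 - 3020)/6 = 2723.

2723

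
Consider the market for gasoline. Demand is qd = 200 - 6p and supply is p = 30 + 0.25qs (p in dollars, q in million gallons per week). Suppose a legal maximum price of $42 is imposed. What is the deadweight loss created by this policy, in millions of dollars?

0

Rearranging supply gives qs = 4p - 120. Without the control the market clears where 200 - 6p = 4p - 120, i.e. p* = 32 and q* = 8.
Since 42 is above p* = 32, the ceiling does not bind and the free-market outcome prevails.
Since the control does not bind, no trades are prevented and deadweight loss is zero.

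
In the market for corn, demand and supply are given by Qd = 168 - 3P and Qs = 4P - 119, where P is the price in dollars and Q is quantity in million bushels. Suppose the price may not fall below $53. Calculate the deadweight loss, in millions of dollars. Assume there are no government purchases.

378

Without the control the market clears where 168 - 3P = 4P - 119, i.e. P* = 41 and Q* = 45.
Since 53 > 41, the floor is binding.
At P = 53: Qd = 168 - 3·53 = 9 and Qs = 4·53 - 119 = 93.
Quantity traded falls to 9. At Q = 9 the demand price is (168 - 9)/3 = 53 and the supply price is (119 + 9)/4 = 32.
Deadweight loss = ½ · (53 - 32) · (45 - 9) = ½ · 21 · 36 = 378.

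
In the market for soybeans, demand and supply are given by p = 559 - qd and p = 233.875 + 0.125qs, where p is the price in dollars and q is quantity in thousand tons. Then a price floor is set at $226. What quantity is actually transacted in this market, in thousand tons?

289

Rearranging demand gives qd = 559 - p; rearranging supply gives qs = 8p - 1871. In a free market, 559 - p = 8p - 1871 gives the equilibrium p* = 270, q* = 289.
Since 226 is below p* = 270, the floor does not bind and the free-market outcome prevails.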